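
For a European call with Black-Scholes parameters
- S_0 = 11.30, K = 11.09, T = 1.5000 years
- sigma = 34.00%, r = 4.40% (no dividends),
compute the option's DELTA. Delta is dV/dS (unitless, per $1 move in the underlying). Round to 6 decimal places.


Answer: Delta = 0.659739

Derivation:
d1 = 0.4117518397; d2 = -0.0046614165
phi(d1) = 0.3665177521; exp(-qT) = 1.0000000000; exp(-rT) = 0.9361308643
N(d1) = 0.6597393379
Delta = exp(-qT) * N(d1) = 1.0000000000 * 0.6597393379 = 0.659739


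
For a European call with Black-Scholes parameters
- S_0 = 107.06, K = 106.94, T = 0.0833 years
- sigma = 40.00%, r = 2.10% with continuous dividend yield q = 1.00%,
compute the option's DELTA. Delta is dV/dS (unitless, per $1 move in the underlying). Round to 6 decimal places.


d1 = 0.0753748356; d2 = -0.0400721219
phi(d1) = 0.3978106200; exp(-qT) = 0.9991673468; exp(-rT) = 0.9982522291
N(d1) = 0.5300417597
Delta = exp(-qT) * N(d1) = 0.9991673468 * 0.5300417597 = 0.529600

Answer: Delta = 0.529600


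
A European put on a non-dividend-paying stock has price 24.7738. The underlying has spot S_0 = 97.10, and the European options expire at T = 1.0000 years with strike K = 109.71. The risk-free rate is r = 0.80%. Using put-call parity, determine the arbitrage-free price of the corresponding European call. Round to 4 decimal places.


Answer: Call price = 13.0380

Derivation:
Put-call parity: C - P = S_0 * exp(-qT) - K * exp(-rT).
S_0 * exp(-qT) = 97.1000 * 1.00000000 = 97.10000000
K * exp(-rT) = 109.7100 * 0.99203191 = 108.83582138
C = P + S*exp(-qT) - K*exp(-rT)
C = 24.7738 + 97.10000000 - 108.83582138 = 13.0380


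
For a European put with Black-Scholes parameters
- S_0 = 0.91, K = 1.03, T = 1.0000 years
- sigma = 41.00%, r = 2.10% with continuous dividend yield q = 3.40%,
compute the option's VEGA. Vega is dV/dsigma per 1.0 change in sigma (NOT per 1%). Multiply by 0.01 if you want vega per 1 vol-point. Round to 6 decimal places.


d1 = -0.1288280042; d2 = -0.5388280042
phi(d1) = 0.3956454249; exp(-qT) = 0.9665715046; exp(-rT) = 0.9792189646
Vega = S * exp(-qT) * phi(d1) * sqrt(T) = 0.9100 * 0.9665715046 * 0.3956454249 * 1.0000000000 = 0.348002

Answer: Vega = 0.348002


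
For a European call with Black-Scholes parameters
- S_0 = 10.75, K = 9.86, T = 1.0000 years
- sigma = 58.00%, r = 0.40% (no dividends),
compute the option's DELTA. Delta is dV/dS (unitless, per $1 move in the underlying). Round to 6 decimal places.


Answer: Delta = 0.672164

Derivation:
d1 = 0.4458958379; d2 = -0.1341041621
phi(d1) = 0.3611903832; exp(-qT) = 1.0000000000; exp(-rT) = 0.9960079893
N(d1) = 0.6721637555
Delta = exp(-qT) * N(d1) = 1.0000000000 * 0.6721637555 = 0.672164


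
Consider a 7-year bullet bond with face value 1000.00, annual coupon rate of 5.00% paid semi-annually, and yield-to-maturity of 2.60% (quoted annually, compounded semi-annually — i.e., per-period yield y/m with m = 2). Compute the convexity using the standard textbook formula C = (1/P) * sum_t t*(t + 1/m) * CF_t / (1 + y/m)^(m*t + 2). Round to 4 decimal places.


Coupon per period c = face * coupon_rate / m = 25.000000
Periods per year m = 2; per-period yield y/m = 0.013000
Number of cashflows N = 14
Cashflows (t years, CF_t, discount factor 1/(1+y/m)^(m*t), PV):
  t = 0.5000: CF_t = 25.000000, DF = 0.987167, PV = 24.679171
  t = 1.0000: CF_t = 25.000000, DF = 0.974498, PV = 24.362459
  t = 1.5000: CF_t = 25.000000, DF = 0.961992, PV = 24.049811
  t = 2.0000: CF_t = 25.000000, DF = 0.949647, PV = 23.741176
  t = 2.5000: CF_t = 25.000000, DF = 0.937460, PV = 23.436501
  t = 3.0000: CF_t = 25.000000, DF = 0.925429, PV = 23.135737
  t = 3.5000: CF_t = 25.000000, DF = 0.913553, PV = 22.838832
  t = 4.0000: CF_t = 25.000000, DF = 0.901829, PV = 22.545737
  t = 4.5000: CF_t = 25.000000, DF = 0.890256, PV = 22.256404
  t = 5.0000: CF_t = 25.000000, DF = 0.878831, PV = 21.970784
  t = 5.5000: CF_t = 25.000000, DF = 0.867553, PV = 21.688829
  t = 6.0000: CF_t = 25.000000, DF = 0.856420, PV = 21.410493
  t = 6.5000: CF_t = 25.000000, DF = 0.845429, PV = 21.135728
  t = 7.0000: CF_t = 1025.000000, DF = 0.834580, PV = 855.444090
Price P = sum_t PV_t = 1152.695754
Convexity numerator sum_t t*(t + 1/m) * CF_t / (1+y/m)^(m*t + 2):
  t = 0.5000: term = 12.024906
  t = 1.0000: term = 35.611764
  t = 1.5000: term = 70.309504
  t = 2.0000: term = 115.678684
  t = 2.5000: term = 171.291240
  t = 3.0000: term = 236.730244
  t = 3.5000: term = 311.589659
  t = 4.0000: term = 395.474113
  t = 4.5000: term = 487.998658
  t = 5.0000: term = 588.788553
  t = 5.5000: term = 697.479036
  t = 6.0000: term = 813.715110
  t = 6.5000: term = 937.151328
  t = 7.0000: term = 43765.514974
Convexity = (1/P) * sum = 48639.357774 / 1152.695754 = 42.196180

Answer: Convexity = 42.1962


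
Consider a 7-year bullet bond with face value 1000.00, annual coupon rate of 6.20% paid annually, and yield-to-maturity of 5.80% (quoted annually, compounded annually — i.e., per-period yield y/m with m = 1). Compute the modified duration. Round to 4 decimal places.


Answer: Modified duration = 5.5771

Derivation:
Coupon per period c = face * coupon_rate / m = 62.000000
Periods per year m = 1; per-period yield y/m = 0.058000
Number of cashflows N = 7
Cashflows (t years, CF_t, discount factor 1/(1+y/m)^(m*t), PV):
  t = 1.0000: CF_t = 62.000000, DF = 0.945180, PV = 58.601134
  t = 2.0000: CF_t = 62.000000, DF = 0.893364, PV = 55.388596
  t = 3.0000: CF_t = 62.000000, DF = 0.844390, PV = 52.352170
  t = 4.0000: CF_t = 62.000000, DF = 0.798100, PV = 49.482202
  t = 5.0000: CF_t = 62.000000, DF = 0.754348, PV = 46.769567
  t = 6.0000: CF_t = 62.000000, DF = 0.712994, PV = 44.205640
  t = 7.0000: CF_t = 1062.000000, DF = 0.673908, PV = 715.689825
Price P = sum_t PV_t = 1022.489134
First compute Macaulay numerator sum_t t * PV_t:
  t * PV_t at t = 1.0000: 58.601134
  t * PV_t at t = 2.0000: 110.777191
  t * PV_t at t = 3.0000: 157.056509
  t * PV_t at t = 4.0000: 197.928808
  t * PV_t at t = 5.0000: 233.847836
  t * PV_t at t = 6.0000: 265.233840
  t * PV_t at t = 7.0000: 5009.828775
Macaulay duration D = 6033.274095 / 1022.489134 = 5.900575
Modified duration = D / (1 + y/m) = 5.900575 / (1 + 0.058000) = 5.577103


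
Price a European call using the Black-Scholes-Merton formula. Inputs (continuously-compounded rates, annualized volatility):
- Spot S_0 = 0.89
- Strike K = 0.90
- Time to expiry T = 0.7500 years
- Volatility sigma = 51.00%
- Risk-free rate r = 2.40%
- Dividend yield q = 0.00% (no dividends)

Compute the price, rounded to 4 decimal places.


d1 = (ln(S/K) + (r - q + 0.5*sigma^2) * T) / (sigma * sqrt(T)) = 0.23629294
d2 = d1 - sigma * sqrt(T) = -0.20538002
exp(-rT) = 0.98216103; exp(-qT) = 1.00000000
C = S_0 * exp(-qT) * N(d1) - K * exp(-rT) * N(d2)
N(d1) = 0.59339732; N(d2) = 0.41863761
C = 0.8900 * 1.00000000 * 0.59339732 - 0.9000 * 0.98216103 * 0.41863761 = 0.1581

Answer: Price = 0.1581


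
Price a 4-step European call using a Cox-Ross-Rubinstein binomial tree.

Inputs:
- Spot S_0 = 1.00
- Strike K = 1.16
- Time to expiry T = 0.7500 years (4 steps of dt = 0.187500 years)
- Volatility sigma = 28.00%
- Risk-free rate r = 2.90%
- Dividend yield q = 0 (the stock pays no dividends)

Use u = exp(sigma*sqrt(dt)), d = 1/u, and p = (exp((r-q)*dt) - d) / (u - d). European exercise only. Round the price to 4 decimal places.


dt = T/N = 0.187500
u = exp(sigma*sqrt(dt)) = 1.128900; d = 1/u = 0.885818
p = (exp((r-q)*dt) - d) / (u - d) = 0.492156
Discount per step: exp(-r*dt) = 0.994577
Stock lattice S(k, i) with i counting down-moves:
  k=0: S(0,0) = 1.0000
  k=1: S(1,0) = 1.1289; S(1,1) = 0.8858
  k=2: S(2,0) = 1.2744; S(2,1) = 1.0000; S(2,2) = 0.7847
  k=3: S(3,0) = 1.4387; S(3,1) = 1.1289; S(3,2) = 0.8858; S(3,3) = 0.6951
  k=4: S(4,0) = 1.6241; S(4,1) = 1.2744; S(4,2) = 1.0000; S(4,3) = 0.7847; S(4,4) = 0.6157
Terminal payoffs V(N, i) = max(S_T - K, 0):
  V(4,0) = 0.464133; V(4,1) = 0.114415; V(4,2) = 0.000000; V(4,3) = 0.000000; V(4,4) = 0.000000
Backward induction: V(k, i) = exp(-r*dt) * [p * V(k+1, i) + (1-p) * V(k+1, i+1)].
  V(3,0) = exp(-r*dt) * [p*0.464133 + (1-p)*0.114415] = 0.284977
  V(3,1) = exp(-r*dt) * [p*0.114415 + (1-p)*0.000000] = 0.056005
  V(3,2) = exp(-r*dt) * [p*0.000000 + (1-p)*0.000000] = 0.000000
  V(3,3) = exp(-r*dt) * [p*0.000000 + (1-p)*0.000000] = 0.000000
  V(2,0) = exp(-r*dt) * [p*0.284977 + (1-p)*0.056005] = 0.167780
  V(2,1) = exp(-r*dt) * [p*0.056005 + (1-p)*0.000000] = 0.027414
  V(2,2) = exp(-r*dt) * [p*0.000000 + (1-p)*0.000000] = 0.000000
  V(1,0) = exp(-r*dt) * [p*0.167780 + (1-p)*0.027414] = 0.095972
  V(1,1) = exp(-r*dt) * [p*0.027414 + (1-p)*0.000000] = 0.013419
  V(0,0) = exp(-r*dt) * [p*0.095972 + (1-p)*0.013419] = 0.053755

Answer: Price = V(0,0) = 0.0538


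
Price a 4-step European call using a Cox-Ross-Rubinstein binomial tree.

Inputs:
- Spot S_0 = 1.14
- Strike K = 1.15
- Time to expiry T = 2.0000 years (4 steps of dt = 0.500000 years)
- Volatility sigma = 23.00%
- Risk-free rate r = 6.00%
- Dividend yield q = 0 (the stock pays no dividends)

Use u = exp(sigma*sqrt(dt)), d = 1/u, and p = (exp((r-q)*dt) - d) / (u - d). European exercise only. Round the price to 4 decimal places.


dt = T/N = 0.500000
u = exp(sigma*sqrt(dt)) = 1.176607; d = 1/u = 0.849902
p = (exp((r-q)*dt) - d) / (u - d) = 0.552648
Discount per step: exp(-r*dt) = 0.970446
Stock lattice S(k, i) with i counting down-moves:
  k=0: S(0,0) = 1.1400
  k=1: S(1,0) = 1.3413; S(1,1) = 0.9689
  k=2: S(2,0) = 1.5782; S(2,1) = 1.1400; S(2,2) = 0.8235
  k=3: S(3,0) = 1.8569; S(3,1) = 1.3413; S(3,2) = 0.9689; S(3,3) = 0.6999
  k=4: S(4,0) = 2.1849; S(4,1) = 1.5782; S(4,2) = 1.1400; S(4,3) = 0.8235; S(4,4) = 0.5948
Terminal payoffs V(N, i) = max(S_T - K, 0):
  V(4,0) = 1.034892; V(4,1) = 0.428220; V(4,2) = 0.000000; V(4,3) = 0.000000; V(4,4) = 0.000000
Backward induction: V(k, i) = exp(-r*dt) * [p * V(k+1, i) + (1-p) * V(k+1, i+1)].
  V(3,0) = exp(-r*dt) * [p*1.034892 + (1-p)*0.428220] = 0.740931
  V(3,1) = exp(-r*dt) * [p*0.428220 + (1-p)*0.000000] = 0.229661
  V(3,2) = exp(-r*dt) * [p*0.000000 + (1-p)*0.000000] = 0.000000
  V(3,3) = exp(-r*dt) * [p*0.000000 + (1-p)*0.000000] = 0.000000
  V(2,0) = exp(-r*dt) * [p*0.740931 + (1-p)*0.229661] = 0.497075
  V(2,1) = exp(-r*dt) * [p*0.229661 + (1-p)*0.000000] = 0.123170
  V(2,2) = exp(-r*dt) * [p*0.000000 + (1-p)*0.000000] = 0.000000
  V(1,0) = exp(-r*dt) * [p*0.497075 + (1-p)*0.123170] = 0.320061
  V(1,1) = exp(-r*dt) * [p*0.123170 + (1-p)*0.000000] = 0.066058
  V(0,0) = exp(-r*dt) * [p*0.320061 + (1-p)*0.066058] = 0.200331

Answer: Price = V(0,0) = 0.2003


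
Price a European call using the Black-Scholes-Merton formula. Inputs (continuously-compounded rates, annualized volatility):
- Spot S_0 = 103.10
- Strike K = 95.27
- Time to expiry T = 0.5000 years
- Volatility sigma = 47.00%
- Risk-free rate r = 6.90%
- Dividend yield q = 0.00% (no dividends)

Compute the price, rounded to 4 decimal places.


Answer: Price = 19.1430

Derivation:
d1 = (ln(S/K) + (r - q + 0.5*sigma^2) * T) / (sigma * sqrt(T)) = 0.50764076
d2 = d1 - sigma * sqrt(T) = 0.17530057
exp(-rT) = 0.96608834; exp(-qT) = 1.00000000
C = S_0 * exp(-qT) * N(d1) - K * exp(-rT) * N(d2)
N(d1) = 0.69414735; N(d2) = 0.56957827
C = 103.1000 * 1.00000000 * 0.69414735 - 95.2700 * 0.96608834 * 0.56957827 = 19.1430


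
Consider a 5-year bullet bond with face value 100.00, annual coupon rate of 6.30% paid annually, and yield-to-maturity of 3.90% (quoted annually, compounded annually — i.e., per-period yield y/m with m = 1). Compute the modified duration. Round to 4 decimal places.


Coupon per period c = face * coupon_rate / m = 6.300000
Periods per year m = 1; per-period yield y/m = 0.039000
Number of cashflows N = 5
Cashflows (t years, CF_t, discount factor 1/(1+y/m)^(m*t), PV):
  t = 1.0000: CF_t = 6.300000, DF = 0.962464, PV = 6.063523
  t = 2.0000: CF_t = 6.300000, DF = 0.926337, PV = 5.835922
  t = 3.0000: CF_t = 6.300000, DF = 0.891566, PV = 5.616864
  t = 4.0000: CF_t = 6.300000, DF = 0.858100, PV = 5.406029
  t = 5.0000: CF_t = 106.300000, DF = 0.825890, PV = 87.792118
Price P = sum_t PV_t = 110.714455
First compute Macaulay numerator sum_t t * PV_t:
  t * PV_t at t = 1.0000: 6.063523
  t * PV_t at t = 2.0000: 11.671843
  t * PV_t at t = 3.0000: 16.850592
  t * PV_t at t = 4.0000: 21.624115
  t * PV_t at t = 5.0000: 438.960590
Macaulay duration D = 495.170663 / 110.714455 = 4.472502
Modified duration = D / (1 + y/m) = 4.472502 / (1 + 0.039000) = 4.304622

Answer: Modified duration = 4.3046


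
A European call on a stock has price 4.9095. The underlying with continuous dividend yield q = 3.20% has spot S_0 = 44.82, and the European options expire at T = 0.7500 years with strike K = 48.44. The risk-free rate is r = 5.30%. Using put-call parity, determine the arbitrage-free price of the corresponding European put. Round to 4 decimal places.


Answer: Put price = 7.7047

Derivation:
Put-call parity: C - P = S_0 * exp(-qT) - K * exp(-rT).
S_0 * exp(-qT) = 44.8200 * 0.97628571 = 43.75712551
K * exp(-rT) = 48.4400 * 0.96102967 = 46.55227705
P = C - S*exp(-qT) + K*exp(-rT)
P = 4.9095 - 43.75712551 + 46.55227705 = 7.7047


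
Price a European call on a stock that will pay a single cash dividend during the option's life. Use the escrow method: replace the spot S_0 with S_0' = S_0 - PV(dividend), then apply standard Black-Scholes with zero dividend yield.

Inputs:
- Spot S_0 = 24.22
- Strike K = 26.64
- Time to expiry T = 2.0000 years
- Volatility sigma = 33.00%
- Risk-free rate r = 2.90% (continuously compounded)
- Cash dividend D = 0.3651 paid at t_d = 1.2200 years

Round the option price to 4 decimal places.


PV(D) = D * exp(-r * t_d) = 0.3651 * 0.96523856 = 0.35240860
S_0' = S_0 - PV(D) = 24.2200 - 0.35240860 = 23.86759140
d1 = (ln(S_0'/K) + (r + sigma^2/2)*T) / (sigma*sqrt(T)) = 0.12215309
d2 = d1 - sigma*sqrt(T) = -0.34453738
exp(-rT) = 0.94364995
N(d1) = 0.54861111; N(d2) = 0.36522109
C = S_0' * N(d1) - K * exp(-rT) * N(d2) = 23.86759140 * 0.54861111 - 26.6400 * 0.94364995 * 0.36522109 = 3.9128

Answer: Price = 3.9128


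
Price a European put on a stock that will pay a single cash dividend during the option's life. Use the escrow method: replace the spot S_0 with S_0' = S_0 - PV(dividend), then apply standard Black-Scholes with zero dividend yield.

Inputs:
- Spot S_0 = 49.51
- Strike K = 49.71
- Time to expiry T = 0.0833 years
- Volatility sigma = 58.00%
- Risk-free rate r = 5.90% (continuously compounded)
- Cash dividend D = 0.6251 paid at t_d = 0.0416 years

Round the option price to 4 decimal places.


PV(D) = D * exp(-r * t_d) = 0.6251 * 0.99754861 = 0.62356764
S_0' = S_0 - PV(D) = 49.5100 - 0.62356764 = 48.88643236
d1 = (ln(S_0'/K) + (r + sigma^2/2)*T) / (sigma*sqrt(T)) = 0.01325906
d2 = d1 - sigma*sqrt(T) = -0.15413903
exp(-rT) = 0.99509736
N(-d1) = 0.49471056; N(-d2) = 0.56124994
P = K * exp(-rT) * N(-d2) - S_0' * N(-d1) = 49.7100 * 0.99509736 * 0.56124994 - 48.88643236 * 0.49471056 = 3.5783

Answer: Price = 3.5783


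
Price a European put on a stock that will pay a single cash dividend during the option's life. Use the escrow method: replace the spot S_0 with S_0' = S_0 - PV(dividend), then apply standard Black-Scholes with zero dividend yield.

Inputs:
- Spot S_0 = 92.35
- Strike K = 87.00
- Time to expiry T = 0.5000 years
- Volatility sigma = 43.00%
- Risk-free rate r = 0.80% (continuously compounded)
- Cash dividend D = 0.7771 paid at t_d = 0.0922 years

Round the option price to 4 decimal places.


Answer: Price = 8.4834

Derivation:
PV(D) = D * exp(-r * t_d) = 0.7771 * 0.99926267 = 0.77652702
S_0' = S_0 - PV(D) = 92.3500 - 0.77652702 = 91.57347298
d1 = (ln(S_0'/K) + (r + sigma^2/2)*T) / (sigma*sqrt(T)) = 0.33368374
d2 = d1 - sigma*sqrt(T) = 0.02962782
exp(-rT) = 0.99600799
N(-d1) = 0.36930911; N(-d2) = 0.48818194
P = K * exp(-rT) * N(-d2) - S_0' * N(-d1) = 87.0000 * 0.99600799 * 0.48818194 - 91.57347298 * 0.36930911 = 8.4834


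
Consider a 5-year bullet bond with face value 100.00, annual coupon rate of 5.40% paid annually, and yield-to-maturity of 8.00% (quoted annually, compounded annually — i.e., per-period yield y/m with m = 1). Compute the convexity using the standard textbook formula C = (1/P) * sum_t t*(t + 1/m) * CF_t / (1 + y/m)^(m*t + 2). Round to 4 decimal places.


Coupon per period c = face * coupon_rate / m = 5.400000
Periods per year m = 1; per-period yield y/m = 0.080000
Number of cashflows N = 5
Cashflows (t years, CF_t, discount factor 1/(1+y/m)^(m*t), PV):
  t = 1.0000: CF_t = 5.400000, DF = 0.925926, PV = 5.000000
  t = 2.0000: CF_t = 5.400000, DF = 0.857339, PV = 4.629630
  t = 3.0000: CF_t = 5.400000, DF = 0.793832, PV = 4.286694
  t = 4.0000: CF_t = 5.400000, DF = 0.735030, PV = 3.969161
  t = 5.0000: CF_t = 105.400000, DF = 0.680583, PV = 71.733469
Price P = sum_t PV_t = 89.618954
Convexity numerator sum_t t*(t + 1/m) * CF_t / (1+y/m)^(m*t + 2):
  t = 1.0000: term = 8.573388
  t = 2.0000: term = 23.814967
  t = 3.0000: term = 44.101791
  t = 4.0000: term = 68.058320
  t = 5.0000: term = 1844.996630
Convexity = (1/P) * sum = 1989.545096 / 89.618954 = 22.200048

Answer: Convexity = 22.2000


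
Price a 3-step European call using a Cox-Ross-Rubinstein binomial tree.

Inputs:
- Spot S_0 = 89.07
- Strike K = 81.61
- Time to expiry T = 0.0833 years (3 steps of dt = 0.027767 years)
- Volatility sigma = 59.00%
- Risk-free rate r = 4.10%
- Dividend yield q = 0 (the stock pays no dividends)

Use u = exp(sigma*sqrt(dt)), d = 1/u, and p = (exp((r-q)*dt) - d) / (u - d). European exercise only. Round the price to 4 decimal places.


Answer: Price = V(0,0) = 10.2066

Derivation:
dt = T/N = 0.027767
u = exp(sigma*sqrt(dt)) = 1.103309; d = 1/u = 0.906365
p = (exp((r-q)*dt) - d) / (u - d) = 0.481225
Discount per step: exp(-r*dt) = 0.998862
Stock lattice S(k, i) with i counting down-moves:
  k=0: S(0,0) = 89.0700
  k=1: S(1,0) = 98.2717; S(1,1) = 80.7299
  k=2: S(2,0) = 108.4240; S(2,1) = 89.0700; S(2,2) = 73.1707
  k=3: S(3,0) = 119.6252; S(3,1) = 98.2717; S(3,2) = 80.7299; S(3,3) = 66.3193
Terminal payoffs V(N, i) = max(S_T - K, 0):
  V(3,0) = 38.015206; V(3,1) = 16.661715; V(3,2) = 0.000000; V(3,3) = 0.000000
Backward induction: V(k, i) = exp(-r*dt) * [p * V(k+1, i) + (1-p) * V(k+1, i+1)].
  V(2,0) = exp(-r*dt) * [p*38.015206 + (1-p)*16.661715] = 26.906902
  V(2,1) = exp(-r*dt) * [p*16.661715 + (1-p)*0.000000] = 8.008913
  V(2,2) = exp(-r*dt) * [p*0.000000 + (1-p)*0.000000] = 0.000000
  V(1,0) = exp(-r*dt) * [p*26.906902 + (1-p)*8.008913] = 17.083641
  V(1,1) = exp(-r*dt) * [p*8.008913 + (1-p)*0.000000] = 3.849705
  V(0,0) = exp(-r*dt) * [p*17.083641 + (1-p)*3.849705] = 10.206582


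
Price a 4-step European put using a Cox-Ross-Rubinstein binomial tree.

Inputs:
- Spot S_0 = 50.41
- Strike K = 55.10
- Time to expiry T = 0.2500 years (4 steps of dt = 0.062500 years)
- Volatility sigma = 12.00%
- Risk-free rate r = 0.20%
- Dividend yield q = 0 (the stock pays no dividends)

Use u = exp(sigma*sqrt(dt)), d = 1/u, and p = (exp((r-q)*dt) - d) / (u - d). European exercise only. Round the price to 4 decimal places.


dt = T/N = 0.062500
u = exp(sigma*sqrt(dt)) = 1.030455; d = 1/u = 0.970446
p = (exp((r-q)*dt) - d) / (u - d) = 0.494584
Discount per step: exp(-r*dt) = 0.999875
Stock lattice S(k, i) with i counting down-moves:
  k=0: S(0,0) = 50.4100
  k=1: S(1,0) = 51.9452; S(1,1) = 48.9202
  k=2: S(2,0) = 53.5272; S(2,1) = 50.4100; S(2,2) = 47.4744
  k=3: S(3,0) = 55.1573; S(3,1) = 51.9452; S(3,2) = 48.9202; S(3,3) = 46.0713
  k=4: S(4,0) = 56.8371; S(4,1) = 53.5272; S(4,2) = 50.4100; S(4,3) = 47.4744; S(4,4) = 44.7097
Terminal payoffs V(N, i) = max(K - S_T, 0):
  V(4,0) = 0.000000; V(4,1) = 1.572820; V(4,2) = 4.690000; V(4,3) = 7.625650; V(4,4) = 10.390341
Backward induction: V(k, i) = exp(-r*dt) * [p * V(k+1, i) + (1-p) * V(k+1, i+1)].
  V(3,0) = exp(-r*dt) * [p*0.000000 + (1-p)*1.572820] = 0.794829
  V(3,1) = exp(-r*dt) * [p*1.572820 + (1-p)*4.690000] = 3.147900
  V(3,2) = exp(-r*dt) * [p*4.690000 + (1-p)*7.625650] = 6.172954
  V(3,3) = exp(-r*dt) * [p*7.625650 + (1-p)*10.390341] = 9.021842
  V(2,0) = exp(-r*dt) * [p*0.794829 + (1-p)*3.147900] = 1.983862
  V(2,1) = exp(-r*dt) * [p*3.147900 + (1-p)*6.172954] = 4.676227
  V(2,2) = exp(-r*dt) * [p*6.172954 + (1-p)*9.021842] = 7.611877
  V(1,0) = exp(-r*dt) * [p*1.983862 + (1-p)*4.676227] = 3.344209
  V(1,1) = exp(-r*dt) * [p*4.676227 + (1-p)*7.611877] = 6.159182
  V(0,0) = exp(-r*dt) * [p*3.344209 + (1-p)*6.159182] = 4.766346

Answer: Price = V(0,0) = 4.7663


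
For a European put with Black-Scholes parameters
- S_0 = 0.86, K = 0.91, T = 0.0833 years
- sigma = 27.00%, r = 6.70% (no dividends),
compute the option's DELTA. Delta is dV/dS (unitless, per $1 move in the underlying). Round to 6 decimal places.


Answer: Delta = -0.730595

Derivation:
d1 = -0.6146138297; d2 = -0.6925405260
phi(d1) = 0.3302802928; exp(-qT) = 1.0000000000; exp(-rT) = 0.9944344454
N(-d1) = 0.7305951105
Delta = -exp(-qT) * N(-d1) = -1.0000000000 * 0.7305951105 = -0.730595


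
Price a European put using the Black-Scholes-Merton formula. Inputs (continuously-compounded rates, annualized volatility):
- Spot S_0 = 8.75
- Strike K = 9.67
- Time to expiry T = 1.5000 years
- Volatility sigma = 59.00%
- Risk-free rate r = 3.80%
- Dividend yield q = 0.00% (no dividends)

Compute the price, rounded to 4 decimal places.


d1 = (ln(S/K) + (r - q + 0.5*sigma^2) * T) / (sigma * sqrt(T)) = 0.30182750
d2 = d1 - sigma * sqrt(T) = -0.42077198
exp(-rT) = 0.94459407; exp(-qT) = 1.00000000
P = K * exp(-rT) * N(-d2) - S_0 * exp(-qT) * N(-d1)
N(-d1) = 0.38139178; N(-d2) = 0.66303920
P = 9.6700 * 0.94459407 * 0.66303920 - 8.7500 * 1.00000000 * 0.38139178 = 2.7192

Answer: Price = 2.7192


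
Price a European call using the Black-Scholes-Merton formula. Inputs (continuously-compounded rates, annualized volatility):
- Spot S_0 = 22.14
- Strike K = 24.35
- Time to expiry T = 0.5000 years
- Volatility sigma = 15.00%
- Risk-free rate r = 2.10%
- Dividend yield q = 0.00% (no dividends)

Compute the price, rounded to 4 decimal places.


d1 = (ln(S/K) + (r - q + 0.5*sigma^2) * T) / (sigma * sqrt(T)) = -0.74501640
d2 = d1 - sigma * sqrt(T) = -0.85108242
exp(-rT) = 0.98955493; exp(-qT) = 1.00000000
C = S_0 * exp(-qT) * N(d1) - K * exp(-rT) * N(d2)
N(d1) = 0.22813090; N(d2) = 0.19736179
C = 22.1400 * 1.00000000 * 0.22813090 - 24.3500 * 0.98955493 * 0.19736179 = 0.2953

Answer: Price = 0.2953


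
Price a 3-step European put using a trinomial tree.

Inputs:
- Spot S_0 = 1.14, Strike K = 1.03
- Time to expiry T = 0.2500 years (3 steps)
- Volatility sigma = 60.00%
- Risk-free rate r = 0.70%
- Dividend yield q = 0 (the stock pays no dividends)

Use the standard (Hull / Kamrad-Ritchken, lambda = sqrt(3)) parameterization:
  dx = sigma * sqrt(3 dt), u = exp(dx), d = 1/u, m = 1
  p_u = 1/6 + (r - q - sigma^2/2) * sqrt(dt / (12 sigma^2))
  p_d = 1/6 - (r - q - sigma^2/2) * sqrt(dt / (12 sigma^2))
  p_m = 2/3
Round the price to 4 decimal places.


dt = T/N = 0.083333; dx = sigma*sqrt(3*dt) = 0.300000
u = exp(dx) = 1.349859; d = 1/u = 0.740818
p_u = 0.142639, p_m = 0.666667, p_d = 0.190694
Discount per step: exp(-r*dt) = 0.999417
Stock lattice S(k, j) with j the centered position index:
  k=0: S(0,+0) = 1.1400
  k=1: S(1,-1) = 0.8445; S(1,+0) = 1.1400; S(1,+1) = 1.5388
  k=2: S(2,-2) = 0.6256; S(2,-1) = 0.8445; S(2,+0) = 1.1400; S(2,+1) = 1.5388; S(2,+2) = 2.0772
  k=3: S(3,-3) = 0.4635; S(3,-2) = 0.6256; S(3,-1) = 0.8445; S(3,+0) = 1.1400; S(3,+1) = 1.5388; S(3,+2) = 2.0772; S(3,+3) = 2.8039
Terminal payoffs V(N, j) = max(K - S_T, 0):
  V(3,-3) = 0.566511; V(3,-2) = 0.404355; V(3,-1) = 0.185467; V(3,+0) = 0.000000; V(3,+1) = 0.000000; V(3,+2) = 0.000000; V(3,+3) = 0.000000
Backward induction: V(k, j) = exp(-r*dt) * [p_u * V(k+1, j+1) + p_m * V(k+1, j) + p_d * V(k+1, j-1)]
  V(2,-2) = exp(-r*dt) * [p_u*0.185467 + p_m*0.404355 + p_d*0.566511] = 0.403819
  V(2,-1) = exp(-r*dt) * [p_u*0.000000 + p_m*0.185467 + p_d*0.404355] = 0.200636
  V(2,+0) = exp(-r*dt) * [p_u*0.000000 + p_m*0.000000 + p_d*0.185467] = 0.035347
  V(2,+1) = exp(-r*dt) * [p_u*0.000000 + p_m*0.000000 + p_d*0.000000] = 0.000000
  V(2,+2) = exp(-r*dt) * [p_u*0.000000 + p_m*0.000000 + p_d*0.000000] = 0.000000
  V(1,-1) = exp(-r*dt) * [p_u*0.035347 + p_m*0.200636 + p_d*0.403819] = 0.215679
  V(1,+0) = exp(-r*dt) * [p_u*0.000000 + p_m*0.035347 + p_d*0.200636] = 0.061789
  V(1,+1) = exp(-r*dt) * [p_u*0.000000 + p_m*0.000000 + p_d*0.035347] = 0.006737
  V(0,+0) = exp(-r*dt) * [p_u*0.006737 + p_m*0.061789 + p_d*0.215679] = 0.083234

Answer: Price = V(0,0) = 0.0832


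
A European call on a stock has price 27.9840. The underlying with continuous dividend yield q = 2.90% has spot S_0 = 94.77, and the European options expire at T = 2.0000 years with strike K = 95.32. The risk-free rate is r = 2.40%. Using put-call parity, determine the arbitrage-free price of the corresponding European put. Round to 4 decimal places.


Answer: Put price = 29.4070

Derivation:
Put-call parity: C - P = S_0 * exp(-qT) - K * exp(-rT).
S_0 * exp(-qT) = 94.7700 * 0.94364995 = 89.42970552
K * exp(-rT) = 95.3200 * 0.95313379 = 90.85271258
P = C - S*exp(-qT) + K*exp(-rT)
P = 27.9840 - 89.42970552 + 90.85271258 = 29.4070


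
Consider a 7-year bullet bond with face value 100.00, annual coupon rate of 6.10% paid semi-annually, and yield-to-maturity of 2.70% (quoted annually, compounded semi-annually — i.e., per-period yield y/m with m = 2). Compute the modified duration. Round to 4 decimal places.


Answer: Modified duration = 5.8524

Derivation:
Coupon per period c = face * coupon_rate / m = 3.050000
Periods per year m = 2; per-period yield y/m = 0.013500
Number of cashflows N = 14
Cashflows (t years, CF_t, discount factor 1/(1+y/m)^(m*t), PV):
  t = 0.5000: CF_t = 3.050000, DF = 0.986680, PV = 3.009373
  t = 1.0000: CF_t = 3.050000, DF = 0.973537, PV = 2.969288
  t = 1.5000: CF_t = 3.050000, DF = 0.960569, PV = 2.929737
  t = 2.0000: CF_t = 3.050000, DF = 0.947774, PV = 2.890712
  t = 2.5000: CF_t = 3.050000, DF = 0.935150, PV = 2.852207
  t = 3.0000: CF_t = 3.050000, DF = 0.922694, PV = 2.814215
  t = 3.5000: CF_t = 3.050000, DF = 0.910403, PV = 2.776729
  t = 4.0000: CF_t = 3.050000, DF = 0.898276, PV = 2.739743
  t = 4.5000: CF_t = 3.050000, DF = 0.886311, PV = 2.703249
  t = 5.0000: CF_t = 3.050000, DF = 0.874505, PV = 2.667241
  t = 5.5000: CF_t = 3.050000, DF = 0.862857, PV = 2.631713
  t = 6.0000: CF_t = 3.050000, DF = 0.851363, PV = 2.596658
  t = 6.5000: CF_t = 3.050000, DF = 0.840023, PV = 2.562070
  t = 7.0000: CF_t = 103.050000, DF = 0.828834, PV = 85.411324
Price P = sum_t PV_t = 121.554261
First compute Macaulay numerator sum_t t * PV_t:
  t * PV_t at t = 0.5000: 1.504687
  t * PV_t at t = 1.0000: 2.969288
  t * PV_t at t = 1.5000: 4.394605
  t * PV_t at t = 2.0000: 5.781424
  t * PV_t at t = 2.5000: 7.130518
  t * PV_t at t = 3.0000: 8.442646
  t * PV_t at t = 3.5000: 9.718553
  t * PV_t at t = 4.0000: 10.958972
  t * PV_t at t = 4.5000: 12.164621
  t * PV_t at t = 5.0000: 13.336207
  t * PV_t at t = 5.5000: 14.474423
  t * PV_t at t = 6.0000: 15.579950
  t * PV_t at t = 6.5000: 16.653457
  t * PV_t at t = 7.0000: 597.879267
Macaulay duration D = 720.988617 / 121.554261 = 5.931414
Modified duration = D / (1 + y/m) = 5.931414 / (1 + 0.013500) = 5.852406


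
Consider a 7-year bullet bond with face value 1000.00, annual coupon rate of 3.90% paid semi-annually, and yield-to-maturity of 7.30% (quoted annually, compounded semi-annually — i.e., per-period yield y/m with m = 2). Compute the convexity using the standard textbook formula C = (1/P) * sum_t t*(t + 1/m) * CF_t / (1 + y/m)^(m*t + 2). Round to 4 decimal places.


Answer: Convexity = 40.5038

Derivation:
Coupon per period c = face * coupon_rate / m = 19.500000
Periods per year m = 2; per-period yield y/m = 0.036500
Number of cashflows N = 14
Cashflows (t years, CF_t, discount factor 1/(1+y/m)^(m*t), PV):
  t = 0.5000: CF_t = 19.500000, DF = 0.964785, PV = 18.813314
  t = 1.0000: CF_t = 19.500000, DF = 0.930811, PV = 18.150809
  t = 1.5000: CF_t = 19.500000, DF = 0.898033, PV = 17.511635
  t = 2.0000: CF_t = 19.500000, DF = 0.866409, PV = 16.894968
  t = 2.5000: CF_t = 19.500000, DF = 0.835898, PV = 16.300018
  t = 3.0000: CF_t = 19.500000, DF = 0.806462, PV = 15.726018
  t = 3.5000: CF_t = 19.500000, DF = 0.778063, PV = 15.172232
  t = 4.0000: CF_t = 19.500000, DF = 0.750664, PV = 14.637947
  t = 4.5000: CF_t = 19.500000, DF = 0.724230, PV = 14.122476
  t = 5.0000: CF_t = 19.500000, DF = 0.698726, PV = 13.625158
  t = 5.5000: CF_t = 19.500000, DF = 0.674121, PV = 13.145353
  t = 6.0000: CF_t = 19.500000, DF = 0.650382, PV = 12.682443
  t = 6.5000: CF_t = 19.500000, DF = 0.627479, PV = 12.235835
  t = 7.0000: CF_t = 1019.500000, DF = 0.605382, PV = 617.187242
Price P = sum_t PV_t = 816.205449
Convexity numerator sum_t t*(t + 1/m) * CF_t / (1+y/m)^(m*t + 2):
  t = 0.5000: term = 8.755817
  t = 1.0000: term = 25.342453
  t = 1.5000: term = 48.900053
  t = 2.0000: term = 78.630091
  t = 2.5000: term = 113.791738
  t = 3.0000: term = 153.698440
  t = 3.5000: term = 197.714668
  t = 4.0000: term = 245.252844
  t = 4.5000: term = 295.770434
  t = 5.0000: term = 348.767195
  t = 5.5000: term = 403.782570
  t = 6.0000: term = 460.393230
  t = 6.5000: term = 518.210742
  t = 7.0000: term = 30160.437057
Convexity = (1/P) * sum = 33059.447332 / 816.205449 = 40.503831


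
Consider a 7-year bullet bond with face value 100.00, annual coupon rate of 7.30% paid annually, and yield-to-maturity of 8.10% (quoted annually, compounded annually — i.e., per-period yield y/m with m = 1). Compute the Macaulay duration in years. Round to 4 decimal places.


Answer: Macaulay duration = 5.6920 years

Derivation:
Coupon per period c = face * coupon_rate / m = 7.300000
Periods per year m = 1; per-period yield y/m = 0.081000
Number of cashflows N = 7
Cashflows (t years, CF_t, discount factor 1/(1+y/m)^(m*t), PV):
  t = 1.0000: CF_t = 7.300000, DF = 0.925069, PV = 6.753006
  t = 2.0000: CF_t = 7.300000, DF = 0.855753, PV = 6.247000
  t = 3.0000: CF_t = 7.300000, DF = 0.791631, PV = 5.778908
  t = 4.0000: CF_t = 7.300000, DF = 0.732314, PV = 5.345891
  t = 5.0000: CF_t = 7.300000, DF = 0.677441, PV = 4.945320
  t = 6.0000: CF_t = 7.300000, DF = 0.626680, PV = 4.574764
  t = 7.0000: CF_t = 107.300000, DF = 0.579722, PV = 62.204222
Price P = sum_t PV_t = 95.849111
Macaulay numerator sum_t t * PV_t:
  t * PV_t at t = 1.0000: 6.753006
  t * PV_t at t = 2.0000: 12.493999
  t * PV_t at t = 3.0000: 17.336724
  t * PV_t at t = 4.0000: 21.383563
  t * PV_t at t = 5.0000: 24.726600
  t * PV_t at t = 6.0000: 27.448584
  t * PV_t at t = 7.0000: 435.429556
Macaulay duration D = (sum_t t * PV_t) / P = 545.572032 / 95.849111 = 5.691988


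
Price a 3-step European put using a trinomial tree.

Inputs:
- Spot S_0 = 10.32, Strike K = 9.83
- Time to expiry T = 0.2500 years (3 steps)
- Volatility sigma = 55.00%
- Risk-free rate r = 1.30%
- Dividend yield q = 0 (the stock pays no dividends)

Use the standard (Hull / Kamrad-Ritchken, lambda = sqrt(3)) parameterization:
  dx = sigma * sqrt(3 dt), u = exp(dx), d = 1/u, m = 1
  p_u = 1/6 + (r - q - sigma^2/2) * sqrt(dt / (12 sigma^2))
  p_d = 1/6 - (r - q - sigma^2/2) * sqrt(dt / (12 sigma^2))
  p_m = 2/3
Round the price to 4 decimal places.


dt = T/N = 0.083333; dx = sigma*sqrt(3*dt) = 0.275000
u = exp(dx) = 1.316531; d = 1/u = 0.759572
p_u = 0.145720, p_m = 0.666667, p_d = 0.187614
Discount per step: exp(-r*dt) = 0.998917
Stock lattice S(k, j) with j the centered position index:
  k=0: S(0,+0) = 10.3200
  k=1: S(1,-1) = 7.8388; S(1,+0) = 10.3200; S(1,+1) = 13.5866
  k=2: S(2,-2) = 5.9541; S(2,-1) = 7.8388; S(2,+0) = 10.3200; S(2,+1) = 13.5866; S(2,+2) = 17.8872
  k=3: S(3,-3) = 4.5226; S(3,-2) = 5.9541; S(3,-1) = 7.8388; S(3,+0) = 10.3200; S(3,+1) = 13.5866; S(3,+2) = 17.8872; S(3,+3) = 23.5490
Terminal payoffs V(N, j) = max(K - S_T, 0):
  V(3,-3) = 5.307415; V(3,-2) = 3.875878; V(3,-1) = 1.991216; V(3,+0) = 0.000000; V(3,+1) = 0.000000; V(3,+2) = 0.000000; V(3,+3) = 0.000000
Backward induction: V(k, j) = exp(-r*dt) * [p_u * V(k+1, j+1) + p_m * V(k+1, j) + p_d * V(k+1, j-1)]
  V(2,-2) = exp(-r*dt) * [p_u*1.991216 + p_m*3.875878 + p_d*5.307415] = 3.865631
  V(2,-1) = exp(-r*dt) * [p_u*0.000000 + p_m*1.991216 + p_d*3.875878] = 2.052420
  V(2,+0) = exp(-r*dt) * [p_u*0.000000 + p_m*0.000000 + p_d*1.991216] = 0.373175
  V(2,+1) = exp(-r*dt) * [p_u*0.000000 + p_m*0.000000 + p_d*0.000000] = 0.000000
  V(2,+2) = exp(-r*dt) * [p_u*0.000000 + p_m*0.000000 + p_d*0.000000] = 0.000000
  V(1,-1) = exp(-r*dt) * [p_u*0.373175 + p_m*2.052420 + p_d*3.865631] = 2.145578
  V(1,+0) = exp(-r*dt) * [p_u*0.000000 + p_m*0.373175 + p_d*2.052420] = 0.633159
  V(1,+1) = exp(-r*dt) * [p_u*0.000000 + p_m*0.000000 + p_d*0.373175] = 0.069937
  V(0,+0) = exp(-r*dt) * [p_u*0.069937 + p_m*0.633159 + p_d*2.145578] = 0.833933

Answer: Price = V(0,0) = 0.8339


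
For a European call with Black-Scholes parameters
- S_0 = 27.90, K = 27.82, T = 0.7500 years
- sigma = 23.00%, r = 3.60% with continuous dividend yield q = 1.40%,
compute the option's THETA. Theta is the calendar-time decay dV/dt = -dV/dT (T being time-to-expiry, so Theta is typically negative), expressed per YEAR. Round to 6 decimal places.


Answer: Theta = -1.697614

Derivation:
d1 = 0.1968463309; d2 = -0.0023395120
phi(d1) = 0.3912874698; exp(-qT) = 0.9895549326; exp(-rT) = 0.9733612415
Theta = -S*exp(-qT)*phi(d1)*sigma/(2*sqrt(T)) - r*K*exp(-rT)*N(d2) + q*S*exp(-qT)*N(d1)
N(d1) = 0.5780261032; N(d2) = 0.4990666706; sqrt(T) = 0.8660254038
Term 1 = -27.9000 * 0.9895549326 * 0.3912874698 * 0.2300 / (2 * 0.8660254038) = -1.4345221571
Term 2 = -0.0360 * 27.8200 * 0.9733612415 * 0.4990666706 = -0.4865105278
Term 3 = 0.0140 * 27.9000 * 0.9895549326 * 0.5780261032 = 0.2234187400
Theta = -1.4345221571 + (-0.4865105278) + (0.2234187400) = -1.697614


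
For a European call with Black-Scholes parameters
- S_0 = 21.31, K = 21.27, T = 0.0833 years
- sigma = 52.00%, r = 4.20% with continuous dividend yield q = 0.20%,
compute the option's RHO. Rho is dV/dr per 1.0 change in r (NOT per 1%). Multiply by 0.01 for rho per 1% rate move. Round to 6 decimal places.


d1 = 0.1097605425; d2 = -0.0403205022
phi(d1) = 0.3965463997; exp(-qT) = 0.9998334139; exp(-rT) = 0.9965075130
N(d2) = 0.4839188043
Rho = K*T*exp(-rT)*N(d2) = 21.2700 * 0.0833 * 0.9965075130 * 0.4839188043 = 0.854409

Answer: Rho = 0.854409


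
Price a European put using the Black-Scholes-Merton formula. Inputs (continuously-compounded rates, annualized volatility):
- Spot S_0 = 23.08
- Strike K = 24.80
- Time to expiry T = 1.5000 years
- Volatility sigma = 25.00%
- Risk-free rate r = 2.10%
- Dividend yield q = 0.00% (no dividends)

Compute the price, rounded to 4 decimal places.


d1 = (ln(S/K) + (r - q + 0.5*sigma^2) * T) / (sigma * sqrt(T)) = 0.02122169
d2 = d1 - sigma * sqrt(T) = -0.28496453
exp(-rT) = 0.96899096; exp(-qT) = 1.00000000
P = K * exp(-rT) * N(-d2) - S_0 * exp(-qT) * N(-d1)
N(-d1) = 0.49153441; N(-d2) = 0.61216434
P = 24.8000 * 0.96899096 * 0.61216434 - 23.0800 * 1.00000000 * 0.49153441 = 3.3663

Answer: Price = 3.3663


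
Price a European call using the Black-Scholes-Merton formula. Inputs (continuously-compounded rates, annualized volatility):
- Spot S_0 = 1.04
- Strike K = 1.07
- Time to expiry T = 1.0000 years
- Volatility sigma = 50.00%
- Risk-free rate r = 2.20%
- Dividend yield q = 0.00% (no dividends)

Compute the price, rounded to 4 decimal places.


d1 = (ln(S/K) + (r - q + 0.5*sigma^2) * T) / (sigma * sqrt(T)) = 0.23712413
d2 = d1 - sigma * sqrt(T) = -0.26287587
exp(-rT) = 0.97824024; exp(-qT) = 1.00000000
C = S_0 * exp(-qT) * N(d1) - K * exp(-rT) * N(d2)
N(d1) = 0.59371975; N(d2) = 0.39632313
C = 1.0400 * 1.00000000 * 0.59371975 - 1.0700 * 0.97824024 * 0.39632313 = 0.2026

Answer: Price = 0.2026


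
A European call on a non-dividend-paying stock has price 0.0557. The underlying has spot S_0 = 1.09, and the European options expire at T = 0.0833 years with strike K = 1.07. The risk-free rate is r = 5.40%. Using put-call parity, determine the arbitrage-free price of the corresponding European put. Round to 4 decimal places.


Answer: Put price = 0.0309

Derivation:
Put-call parity: C - P = S_0 * exp(-qT) - K * exp(-rT).
S_0 * exp(-qT) = 1.0900 * 1.00000000 = 1.09000000
K * exp(-rT) = 1.0700 * 0.99551190 = 1.06519773
P = C - S*exp(-qT) + K*exp(-rT)
P = 0.0557 - 1.09000000 + 1.06519773 = 0.0309


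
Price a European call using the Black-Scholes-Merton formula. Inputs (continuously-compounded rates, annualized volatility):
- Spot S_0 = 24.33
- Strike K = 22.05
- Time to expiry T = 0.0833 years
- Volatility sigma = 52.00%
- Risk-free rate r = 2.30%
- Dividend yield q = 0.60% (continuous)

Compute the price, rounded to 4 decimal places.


Answer: Price = 2.8353

Derivation:
d1 = (ln(S/K) + (r - q + 0.5*sigma^2) * T) / (sigma * sqrt(T)) = 0.74010555
d2 = d1 - sigma * sqrt(T) = 0.59002451
exp(-rT) = 0.99808593; exp(-qT) = 0.99950032
C = S_0 * exp(-qT) * N(d1) - K * exp(-rT) * N(d2)
N(d1) = 0.77038203; N(d2) = 0.72241289
C = 24.3300 * 0.99950032 * 0.77038203 - 22.0500 * 0.99808593 * 0.72241289 = 2.8353


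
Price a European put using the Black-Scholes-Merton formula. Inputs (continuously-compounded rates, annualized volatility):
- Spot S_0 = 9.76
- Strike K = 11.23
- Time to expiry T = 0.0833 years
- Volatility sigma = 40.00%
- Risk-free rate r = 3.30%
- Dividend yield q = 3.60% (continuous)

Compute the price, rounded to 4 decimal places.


Answer: Price = 1.5336

Derivation:
d1 = (ln(S/K) + (r - q + 0.5*sigma^2) * T) / (sigma * sqrt(T)) = -1.15968642
d2 = d1 - sigma * sqrt(T) = -1.27513337
exp(-rT) = 0.99725487; exp(-qT) = 0.99700569
P = K * exp(-rT) * N(-d2) - S_0 * exp(-qT) * N(-d1)
N(-d1) = 0.87691175; N(-d2) = 0.89886898
P = 11.2300 * 0.99725487 * 0.89886898 - 9.7600 * 0.99700569 * 0.87691175 = 1.5336


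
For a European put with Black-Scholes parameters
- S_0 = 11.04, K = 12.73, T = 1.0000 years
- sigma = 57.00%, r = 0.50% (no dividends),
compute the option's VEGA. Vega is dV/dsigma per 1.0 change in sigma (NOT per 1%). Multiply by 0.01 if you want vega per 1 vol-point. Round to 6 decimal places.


d1 = 0.0438835584; d2 = -0.5261164416
phi(d1) = 0.3985583304; exp(-qT) = 1.0000000000; exp(-rT) = 0.9950124792
Vega = S * exp(-qT) * phi(d1) * sqrt(T) = 11.0400 * 1.0000000000 * 0.3985583304 * 1.0000000000 = 4.400084

Answer: Vega = 4.400084


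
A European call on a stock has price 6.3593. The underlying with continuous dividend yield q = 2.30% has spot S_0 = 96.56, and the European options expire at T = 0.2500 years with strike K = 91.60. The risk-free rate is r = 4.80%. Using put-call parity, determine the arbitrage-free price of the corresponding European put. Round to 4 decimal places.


Answer: Put price = 0.8603

Derivation:
Put-call parity: C - P = S_0 * exp(-qT) - K * exp(-rT).
S_0 * exp(-qT) = 96.5600 * 0.99426650 = 96.00637320
K * exp(-rT) = 91.6000 * 0.98807171 = 90.50736890
P = C - S*exp(-qT) + K*exp(-rT)
P = 6.3593 - 96.00637320 + 90.50736890 = 0.8603


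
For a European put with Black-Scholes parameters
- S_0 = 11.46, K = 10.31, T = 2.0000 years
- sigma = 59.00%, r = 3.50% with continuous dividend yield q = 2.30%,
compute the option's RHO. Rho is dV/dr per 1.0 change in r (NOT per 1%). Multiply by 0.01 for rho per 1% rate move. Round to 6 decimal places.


d1 = 0.5726946668; d2 = -0.2616913350
phi(d1) = 0.3386026023; exp(-qT) = 0.9550419622; exp(-rT) = 0.9323938199
N(-d2) = 0.6032202893
Rho = -K*T*exp(-rT)*N(-d2) = -10.3100 * 2.0000 * 0.9323938199 * 0.6032202893 = -11.597489

Answer: Rho = -11.597489


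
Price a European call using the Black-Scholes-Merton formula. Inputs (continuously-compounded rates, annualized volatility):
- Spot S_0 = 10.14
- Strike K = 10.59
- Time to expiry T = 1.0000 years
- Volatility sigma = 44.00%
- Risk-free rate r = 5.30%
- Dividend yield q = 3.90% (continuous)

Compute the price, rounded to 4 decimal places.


d1 = (ln(S/K) + (r - q + 0.5*sigma^2) * T) / (sigma * sqrt(T)) = 0.15313145
d2 = d1 - sigma * sqrt(T) = -0.28686855
exp(-rT) = 0.94838001; exp(-qT) = 0.96175071
C = S_0 * exp(-qT) * N(d1) - K * exp(-rT) * N(d2)
N(d1) = 0.56085269; N(d2) = 0.38710649
C = 10.1400 * 0.96175071 * 0.56085269 - 10.5900 * 0.94838001 * 0.38710649 = 1.5817

Answer: Price = 1.5817


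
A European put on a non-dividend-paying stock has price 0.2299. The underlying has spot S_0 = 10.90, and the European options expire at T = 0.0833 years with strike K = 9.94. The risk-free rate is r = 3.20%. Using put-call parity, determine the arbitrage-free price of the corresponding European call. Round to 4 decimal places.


Answer: Call price = 1.2164

Derivation:
Put-call parity: C - P = S_0 * exp(-qT) - K * exp(-rT).
S_0 * exp(-qT) = 10.9000 * 1.00000000 = 10.90000000
K * exp(-rT) = 9.9400 * 0.99733795 = 9.91353922
C = P + S*exp(-qT) - K*exp(-rT)
C = 0.2299 + 10.90000000 - 9.91353922 = 1.2164
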